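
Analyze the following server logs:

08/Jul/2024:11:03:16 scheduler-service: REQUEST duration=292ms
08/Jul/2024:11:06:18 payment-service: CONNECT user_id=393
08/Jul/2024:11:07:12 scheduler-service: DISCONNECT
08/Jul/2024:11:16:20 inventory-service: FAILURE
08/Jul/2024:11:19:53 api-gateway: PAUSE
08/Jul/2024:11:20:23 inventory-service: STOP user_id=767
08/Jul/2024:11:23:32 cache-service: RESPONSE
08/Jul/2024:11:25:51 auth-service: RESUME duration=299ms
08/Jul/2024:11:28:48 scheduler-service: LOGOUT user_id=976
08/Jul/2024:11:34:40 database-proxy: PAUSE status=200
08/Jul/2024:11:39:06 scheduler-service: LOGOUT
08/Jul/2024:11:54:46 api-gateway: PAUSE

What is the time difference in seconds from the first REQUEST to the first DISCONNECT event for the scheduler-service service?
236

To find the time between events:

1. Locate the first REQUEST event for scheduler-service: 08/Jul/2024:11:03:16
2. Locate the first DISCONNECT event for scheduler-service: 08/Jul/2024:11:07:12
3. Calculate the difference: 08/Jul/2024:11:07:12 - 08/Jul/2024:11:03:16 = 236 seconds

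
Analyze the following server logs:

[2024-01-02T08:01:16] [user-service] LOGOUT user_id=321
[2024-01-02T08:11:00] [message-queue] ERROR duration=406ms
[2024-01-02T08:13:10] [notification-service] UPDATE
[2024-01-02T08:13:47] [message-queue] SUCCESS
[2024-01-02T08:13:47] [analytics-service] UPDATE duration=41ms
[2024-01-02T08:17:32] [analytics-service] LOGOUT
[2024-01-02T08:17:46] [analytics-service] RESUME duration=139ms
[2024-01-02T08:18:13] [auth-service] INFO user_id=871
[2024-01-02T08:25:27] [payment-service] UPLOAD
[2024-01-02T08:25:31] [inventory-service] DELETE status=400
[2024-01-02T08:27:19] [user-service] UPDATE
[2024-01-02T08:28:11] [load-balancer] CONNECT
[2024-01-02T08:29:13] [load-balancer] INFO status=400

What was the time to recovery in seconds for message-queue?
167

To calculate recovery time:

1. Find ERROR event for message-queue: 2024-01-02T08:11:00
2. Find next SUCCESS event for message-queue: 2024-01-02T08:13:47
3. Recovery time: 2024-01-02T08:13:47 - 2024-01-02T08:11:00 = 167 seconds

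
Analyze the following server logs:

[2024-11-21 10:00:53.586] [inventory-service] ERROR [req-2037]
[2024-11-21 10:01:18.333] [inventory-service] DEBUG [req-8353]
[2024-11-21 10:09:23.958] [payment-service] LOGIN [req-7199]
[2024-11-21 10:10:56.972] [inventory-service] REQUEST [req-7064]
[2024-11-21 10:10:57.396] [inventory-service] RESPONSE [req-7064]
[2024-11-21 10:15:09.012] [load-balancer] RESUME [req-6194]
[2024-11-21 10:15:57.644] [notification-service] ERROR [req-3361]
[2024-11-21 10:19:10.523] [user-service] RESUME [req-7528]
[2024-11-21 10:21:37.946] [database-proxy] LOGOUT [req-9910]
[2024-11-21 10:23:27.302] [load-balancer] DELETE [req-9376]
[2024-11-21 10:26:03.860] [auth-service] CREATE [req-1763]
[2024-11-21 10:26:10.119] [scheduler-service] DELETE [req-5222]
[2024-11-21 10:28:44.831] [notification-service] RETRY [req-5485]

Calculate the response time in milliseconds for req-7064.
424

To calculate latency:

1. Find REQUEST with id req-7064: 2024-11-21 10:10:56.972
2. Find RESPONSE with id req-7064: 2024-11-21 10:10:57.396
3. Latency: 2024-11-21 10:10:57.396 - 2024-11-21 10:10:56.972 = 424ms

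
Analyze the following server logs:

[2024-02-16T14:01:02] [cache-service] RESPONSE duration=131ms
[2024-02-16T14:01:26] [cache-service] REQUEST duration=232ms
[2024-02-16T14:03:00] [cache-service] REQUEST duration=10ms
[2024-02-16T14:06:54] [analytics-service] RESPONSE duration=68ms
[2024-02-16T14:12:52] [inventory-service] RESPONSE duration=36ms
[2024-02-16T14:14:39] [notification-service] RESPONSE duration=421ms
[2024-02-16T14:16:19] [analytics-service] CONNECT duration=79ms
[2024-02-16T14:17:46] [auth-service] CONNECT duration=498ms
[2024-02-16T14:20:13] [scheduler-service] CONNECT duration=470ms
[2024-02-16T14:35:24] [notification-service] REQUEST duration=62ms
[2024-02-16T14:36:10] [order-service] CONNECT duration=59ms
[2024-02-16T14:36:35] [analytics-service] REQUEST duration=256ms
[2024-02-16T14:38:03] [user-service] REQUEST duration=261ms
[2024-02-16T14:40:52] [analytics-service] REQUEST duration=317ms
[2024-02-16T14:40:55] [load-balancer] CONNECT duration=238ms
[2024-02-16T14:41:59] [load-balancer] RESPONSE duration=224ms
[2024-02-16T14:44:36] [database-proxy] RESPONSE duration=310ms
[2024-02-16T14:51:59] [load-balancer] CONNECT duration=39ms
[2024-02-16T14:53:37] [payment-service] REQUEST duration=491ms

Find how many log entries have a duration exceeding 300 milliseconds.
6

To count timeouts:

1. Threshold: 300ms
2. Extract duration from each log entry
3. Count entries where duration > 300
4. Timeout count: 6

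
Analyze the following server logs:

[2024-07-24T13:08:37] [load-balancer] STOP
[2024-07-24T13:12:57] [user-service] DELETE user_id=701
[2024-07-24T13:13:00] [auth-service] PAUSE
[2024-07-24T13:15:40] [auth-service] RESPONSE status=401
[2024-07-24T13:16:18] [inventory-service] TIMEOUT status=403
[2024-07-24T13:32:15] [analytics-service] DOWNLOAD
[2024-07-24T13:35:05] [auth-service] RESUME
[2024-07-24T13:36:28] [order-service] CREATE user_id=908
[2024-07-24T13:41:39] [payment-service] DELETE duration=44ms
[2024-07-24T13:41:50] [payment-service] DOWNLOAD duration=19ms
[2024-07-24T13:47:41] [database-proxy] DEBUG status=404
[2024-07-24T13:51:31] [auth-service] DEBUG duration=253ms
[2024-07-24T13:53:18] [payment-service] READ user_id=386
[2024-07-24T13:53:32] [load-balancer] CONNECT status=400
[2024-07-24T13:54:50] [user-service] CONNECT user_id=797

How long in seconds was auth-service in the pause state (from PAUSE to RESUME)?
1325

To calculate state duration:

1. Find PAUSE event for auth-service: 2024-07-24T13:13:00
2. Find RESUME event for auth-service: 2024-07-24T13:35:05
3. Calculate duration: 2024-07-24T13:35:05 - 2024-07-24T13:13:00 = 1325 seconds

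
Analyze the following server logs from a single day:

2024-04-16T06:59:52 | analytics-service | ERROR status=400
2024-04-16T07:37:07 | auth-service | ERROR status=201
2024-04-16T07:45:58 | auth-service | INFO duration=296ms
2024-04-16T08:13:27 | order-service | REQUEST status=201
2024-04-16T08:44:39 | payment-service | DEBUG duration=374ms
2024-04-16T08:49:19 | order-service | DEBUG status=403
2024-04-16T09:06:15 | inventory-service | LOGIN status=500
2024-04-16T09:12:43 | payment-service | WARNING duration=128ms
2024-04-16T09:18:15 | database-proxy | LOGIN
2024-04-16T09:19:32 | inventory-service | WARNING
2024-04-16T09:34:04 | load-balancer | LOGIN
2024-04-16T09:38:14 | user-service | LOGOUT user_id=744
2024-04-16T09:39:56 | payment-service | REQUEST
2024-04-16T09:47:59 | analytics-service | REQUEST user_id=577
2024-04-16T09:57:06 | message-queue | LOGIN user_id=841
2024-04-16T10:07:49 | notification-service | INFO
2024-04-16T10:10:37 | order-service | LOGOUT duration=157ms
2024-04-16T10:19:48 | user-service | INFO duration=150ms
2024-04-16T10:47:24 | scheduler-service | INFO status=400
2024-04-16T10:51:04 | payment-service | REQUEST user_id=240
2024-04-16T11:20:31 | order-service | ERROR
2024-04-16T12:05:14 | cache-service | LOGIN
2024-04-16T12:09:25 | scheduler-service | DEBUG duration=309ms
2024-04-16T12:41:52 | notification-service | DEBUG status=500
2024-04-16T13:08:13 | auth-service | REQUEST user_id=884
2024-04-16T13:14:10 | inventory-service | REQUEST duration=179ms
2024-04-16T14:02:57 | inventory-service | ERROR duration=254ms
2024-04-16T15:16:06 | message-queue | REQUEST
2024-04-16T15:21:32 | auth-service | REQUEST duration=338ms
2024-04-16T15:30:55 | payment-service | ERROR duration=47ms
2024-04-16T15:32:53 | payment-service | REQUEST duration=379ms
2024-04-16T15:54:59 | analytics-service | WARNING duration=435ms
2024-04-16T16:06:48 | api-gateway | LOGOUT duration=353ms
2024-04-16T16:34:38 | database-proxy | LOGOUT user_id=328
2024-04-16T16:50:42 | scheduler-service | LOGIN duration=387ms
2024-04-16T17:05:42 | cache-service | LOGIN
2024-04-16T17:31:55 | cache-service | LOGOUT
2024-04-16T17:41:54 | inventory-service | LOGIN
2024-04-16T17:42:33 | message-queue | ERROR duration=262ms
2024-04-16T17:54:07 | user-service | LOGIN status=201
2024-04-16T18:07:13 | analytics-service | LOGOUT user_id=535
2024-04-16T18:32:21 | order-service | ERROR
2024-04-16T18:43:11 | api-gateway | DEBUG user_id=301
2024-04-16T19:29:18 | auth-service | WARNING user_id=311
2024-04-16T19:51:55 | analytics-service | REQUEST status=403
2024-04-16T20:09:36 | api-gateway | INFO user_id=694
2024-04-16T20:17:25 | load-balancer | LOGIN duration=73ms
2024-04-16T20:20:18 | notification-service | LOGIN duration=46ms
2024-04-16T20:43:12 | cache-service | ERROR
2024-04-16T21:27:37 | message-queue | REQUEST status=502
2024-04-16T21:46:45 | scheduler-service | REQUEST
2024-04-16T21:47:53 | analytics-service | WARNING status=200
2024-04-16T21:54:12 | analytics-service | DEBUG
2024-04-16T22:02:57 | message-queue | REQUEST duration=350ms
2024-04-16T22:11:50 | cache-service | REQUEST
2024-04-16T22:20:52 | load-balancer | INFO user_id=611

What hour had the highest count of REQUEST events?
15

To find the peak hour:

1. Group all REQUEST events by hour
2. Count events in each hour
3. Find hour with maximum count
4. Peak hour: 15 (with 3 events)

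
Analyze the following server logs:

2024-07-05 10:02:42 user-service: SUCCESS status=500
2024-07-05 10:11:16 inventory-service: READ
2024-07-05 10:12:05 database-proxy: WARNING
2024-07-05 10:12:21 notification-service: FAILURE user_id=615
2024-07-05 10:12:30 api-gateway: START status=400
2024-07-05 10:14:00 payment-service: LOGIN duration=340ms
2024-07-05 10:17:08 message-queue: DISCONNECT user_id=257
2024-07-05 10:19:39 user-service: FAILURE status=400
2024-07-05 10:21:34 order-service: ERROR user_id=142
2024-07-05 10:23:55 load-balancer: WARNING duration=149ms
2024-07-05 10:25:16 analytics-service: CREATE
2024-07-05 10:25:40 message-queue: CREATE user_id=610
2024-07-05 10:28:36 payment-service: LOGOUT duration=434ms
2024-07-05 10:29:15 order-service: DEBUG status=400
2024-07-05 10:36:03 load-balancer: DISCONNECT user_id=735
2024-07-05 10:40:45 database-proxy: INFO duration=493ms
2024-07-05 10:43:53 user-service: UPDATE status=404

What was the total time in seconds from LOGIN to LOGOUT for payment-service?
876

To calculate state duration:

1. Find LOGIN event for payment-service: 2024-07-05 10:14:00
2. Find LOGOUT event for payment-service: 2024-07-05 10:28:36
3. Calculate duration: 2024-07-05 10:28:36 - 2024-07-05 10:14:00 = 876 seconds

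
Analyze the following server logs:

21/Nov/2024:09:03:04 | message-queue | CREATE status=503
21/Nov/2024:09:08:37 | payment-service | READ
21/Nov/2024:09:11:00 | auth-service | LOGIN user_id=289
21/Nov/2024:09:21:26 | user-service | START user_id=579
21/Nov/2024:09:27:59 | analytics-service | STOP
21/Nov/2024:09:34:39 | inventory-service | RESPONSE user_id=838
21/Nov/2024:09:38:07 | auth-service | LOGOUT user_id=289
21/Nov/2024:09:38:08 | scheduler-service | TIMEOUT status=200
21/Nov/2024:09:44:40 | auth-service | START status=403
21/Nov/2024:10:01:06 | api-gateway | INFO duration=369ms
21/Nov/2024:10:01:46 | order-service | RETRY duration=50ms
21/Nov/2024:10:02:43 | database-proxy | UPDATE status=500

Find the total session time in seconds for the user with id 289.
1627

To calculate session duration:

1. Find LOGIN event for user_id=289: 21/Nov/2024:09:11:00
2. Find LOGOUT event for user_id=289: 21/Nov/2024:09:38:07
3. Session duration: 21/Nov/2024:09:38:07 - 21/Nov/2024:09:11:00 = 1627 seconds (27 minutes)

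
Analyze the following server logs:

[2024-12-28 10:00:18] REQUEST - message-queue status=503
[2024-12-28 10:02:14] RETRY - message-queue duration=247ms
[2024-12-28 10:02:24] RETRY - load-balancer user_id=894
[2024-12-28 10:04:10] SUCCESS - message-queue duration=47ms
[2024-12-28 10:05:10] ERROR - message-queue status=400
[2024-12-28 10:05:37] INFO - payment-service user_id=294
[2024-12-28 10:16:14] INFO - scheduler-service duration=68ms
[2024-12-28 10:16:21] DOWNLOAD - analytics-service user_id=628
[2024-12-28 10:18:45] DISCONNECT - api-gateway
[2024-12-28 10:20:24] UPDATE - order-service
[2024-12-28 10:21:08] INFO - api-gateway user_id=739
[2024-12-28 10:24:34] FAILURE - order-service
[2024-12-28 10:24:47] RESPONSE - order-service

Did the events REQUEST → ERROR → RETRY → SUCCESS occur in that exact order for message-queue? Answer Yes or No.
No

To verify sequence order:

1. Find all events in sequence REQUEST → ERROR → RETRY → SUCCESS for message-queue
2. Extract their timestamps
3. Check if timestamps are in ascending order
4. Result: No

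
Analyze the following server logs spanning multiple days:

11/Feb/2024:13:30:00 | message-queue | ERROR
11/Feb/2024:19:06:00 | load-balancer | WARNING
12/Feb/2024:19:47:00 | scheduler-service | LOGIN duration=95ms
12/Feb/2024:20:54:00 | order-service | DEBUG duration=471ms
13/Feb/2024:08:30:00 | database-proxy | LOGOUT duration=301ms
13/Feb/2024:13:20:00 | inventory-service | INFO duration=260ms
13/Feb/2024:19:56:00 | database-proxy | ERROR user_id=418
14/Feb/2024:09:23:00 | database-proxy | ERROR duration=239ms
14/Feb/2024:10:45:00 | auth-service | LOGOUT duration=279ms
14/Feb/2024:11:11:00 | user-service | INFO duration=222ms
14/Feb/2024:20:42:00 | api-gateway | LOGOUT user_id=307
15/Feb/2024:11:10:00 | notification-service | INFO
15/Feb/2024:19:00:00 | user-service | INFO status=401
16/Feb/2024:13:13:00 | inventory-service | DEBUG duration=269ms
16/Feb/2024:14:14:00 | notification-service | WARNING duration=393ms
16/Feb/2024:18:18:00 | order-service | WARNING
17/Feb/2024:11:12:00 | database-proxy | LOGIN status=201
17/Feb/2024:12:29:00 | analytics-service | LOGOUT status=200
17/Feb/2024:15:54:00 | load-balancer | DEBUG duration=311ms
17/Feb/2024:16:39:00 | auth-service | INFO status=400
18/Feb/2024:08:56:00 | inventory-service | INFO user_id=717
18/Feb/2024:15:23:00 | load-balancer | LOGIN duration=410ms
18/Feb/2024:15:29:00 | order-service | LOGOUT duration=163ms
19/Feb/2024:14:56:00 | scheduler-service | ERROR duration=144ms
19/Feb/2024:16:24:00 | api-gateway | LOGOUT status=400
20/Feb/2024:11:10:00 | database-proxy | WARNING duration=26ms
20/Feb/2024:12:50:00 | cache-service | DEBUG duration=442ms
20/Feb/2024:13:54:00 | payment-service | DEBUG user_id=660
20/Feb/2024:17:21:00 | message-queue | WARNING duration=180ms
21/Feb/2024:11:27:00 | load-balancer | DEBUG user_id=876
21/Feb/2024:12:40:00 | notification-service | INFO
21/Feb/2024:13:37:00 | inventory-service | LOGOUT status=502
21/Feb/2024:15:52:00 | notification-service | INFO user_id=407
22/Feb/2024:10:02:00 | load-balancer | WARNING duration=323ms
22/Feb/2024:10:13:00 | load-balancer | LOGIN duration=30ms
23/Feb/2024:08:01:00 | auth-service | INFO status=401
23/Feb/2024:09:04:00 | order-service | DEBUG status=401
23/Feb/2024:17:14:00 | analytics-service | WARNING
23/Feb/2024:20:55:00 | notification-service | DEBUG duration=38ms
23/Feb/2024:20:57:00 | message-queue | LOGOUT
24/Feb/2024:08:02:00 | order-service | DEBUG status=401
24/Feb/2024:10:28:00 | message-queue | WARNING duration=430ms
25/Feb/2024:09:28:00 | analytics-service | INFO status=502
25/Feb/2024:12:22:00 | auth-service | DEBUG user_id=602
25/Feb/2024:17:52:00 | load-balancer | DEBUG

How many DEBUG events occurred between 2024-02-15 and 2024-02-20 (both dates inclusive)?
4

To filter by date range:

1. Date range: 2024-02-15 through 2024-02-20, both dates inclusive
2. Filter for DEBUG events whose date falls in this range
3. Count matching events: 4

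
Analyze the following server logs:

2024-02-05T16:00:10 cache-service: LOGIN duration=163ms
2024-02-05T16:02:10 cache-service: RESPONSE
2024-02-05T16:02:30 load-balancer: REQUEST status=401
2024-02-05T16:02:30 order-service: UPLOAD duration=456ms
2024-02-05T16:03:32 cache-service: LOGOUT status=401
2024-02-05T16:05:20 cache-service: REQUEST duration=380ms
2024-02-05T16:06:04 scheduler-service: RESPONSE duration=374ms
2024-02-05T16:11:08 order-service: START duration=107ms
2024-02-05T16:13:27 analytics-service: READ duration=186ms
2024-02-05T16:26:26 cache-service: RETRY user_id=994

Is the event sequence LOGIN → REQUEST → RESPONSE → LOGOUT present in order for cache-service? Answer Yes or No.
No

To verify sequence order:

1. Find all events in sequence LOGIN → REQUEST → RESPONSE → LOGOUT for cache-service
2. Extract their timestamps
3. Check if timestamps are in ascending order
4. Result: No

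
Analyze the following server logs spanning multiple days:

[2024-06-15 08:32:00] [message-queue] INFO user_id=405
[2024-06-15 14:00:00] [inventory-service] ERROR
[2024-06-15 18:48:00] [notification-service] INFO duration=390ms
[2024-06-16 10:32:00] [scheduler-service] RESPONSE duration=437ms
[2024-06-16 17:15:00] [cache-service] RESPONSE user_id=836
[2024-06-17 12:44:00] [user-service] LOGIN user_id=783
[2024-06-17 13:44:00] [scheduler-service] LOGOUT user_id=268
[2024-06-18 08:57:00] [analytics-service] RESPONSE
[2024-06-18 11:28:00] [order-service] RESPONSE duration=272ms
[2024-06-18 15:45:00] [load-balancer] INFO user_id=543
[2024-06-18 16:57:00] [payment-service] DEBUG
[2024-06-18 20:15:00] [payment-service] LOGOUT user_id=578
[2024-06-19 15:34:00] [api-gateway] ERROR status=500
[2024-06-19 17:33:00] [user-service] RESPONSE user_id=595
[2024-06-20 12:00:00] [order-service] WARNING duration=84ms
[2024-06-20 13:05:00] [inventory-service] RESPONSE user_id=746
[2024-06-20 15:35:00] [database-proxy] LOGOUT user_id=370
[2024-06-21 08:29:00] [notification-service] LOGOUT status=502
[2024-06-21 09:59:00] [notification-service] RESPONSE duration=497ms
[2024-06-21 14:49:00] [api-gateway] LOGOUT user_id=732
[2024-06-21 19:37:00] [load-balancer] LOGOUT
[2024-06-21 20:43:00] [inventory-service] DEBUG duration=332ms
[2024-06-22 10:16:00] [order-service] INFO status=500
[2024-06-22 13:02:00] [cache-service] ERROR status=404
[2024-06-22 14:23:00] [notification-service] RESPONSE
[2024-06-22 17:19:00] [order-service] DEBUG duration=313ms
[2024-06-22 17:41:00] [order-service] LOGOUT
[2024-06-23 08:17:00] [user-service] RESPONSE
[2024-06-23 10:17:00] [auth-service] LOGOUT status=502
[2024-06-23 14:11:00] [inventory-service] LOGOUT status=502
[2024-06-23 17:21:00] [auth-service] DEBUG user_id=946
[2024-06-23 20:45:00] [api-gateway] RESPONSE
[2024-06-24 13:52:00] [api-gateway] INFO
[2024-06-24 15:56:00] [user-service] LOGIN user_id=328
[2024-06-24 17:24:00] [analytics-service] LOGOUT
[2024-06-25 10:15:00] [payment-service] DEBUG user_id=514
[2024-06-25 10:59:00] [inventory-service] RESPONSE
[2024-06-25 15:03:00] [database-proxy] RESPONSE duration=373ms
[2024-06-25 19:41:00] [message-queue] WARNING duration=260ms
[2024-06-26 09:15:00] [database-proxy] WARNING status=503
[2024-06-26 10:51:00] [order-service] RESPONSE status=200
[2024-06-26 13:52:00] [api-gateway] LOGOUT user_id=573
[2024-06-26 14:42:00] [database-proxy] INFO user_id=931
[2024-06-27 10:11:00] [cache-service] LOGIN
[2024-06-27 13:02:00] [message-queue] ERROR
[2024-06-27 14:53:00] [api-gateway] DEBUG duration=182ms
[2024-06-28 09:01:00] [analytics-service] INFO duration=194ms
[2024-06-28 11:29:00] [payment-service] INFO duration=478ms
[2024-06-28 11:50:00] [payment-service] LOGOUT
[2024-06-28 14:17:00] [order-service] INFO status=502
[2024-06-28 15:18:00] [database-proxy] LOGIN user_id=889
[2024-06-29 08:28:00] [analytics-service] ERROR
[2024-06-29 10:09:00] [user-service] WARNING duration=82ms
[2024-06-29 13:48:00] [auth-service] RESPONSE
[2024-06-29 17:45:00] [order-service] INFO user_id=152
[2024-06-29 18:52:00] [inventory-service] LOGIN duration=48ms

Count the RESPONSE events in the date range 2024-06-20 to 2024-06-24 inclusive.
5

To filter by date range:

1. Date range: 2024-06-20 through 2024-06-24, both dates inclusive
2. Filter for RESPONSE events whose date falls in this range
3. Count matching events: 5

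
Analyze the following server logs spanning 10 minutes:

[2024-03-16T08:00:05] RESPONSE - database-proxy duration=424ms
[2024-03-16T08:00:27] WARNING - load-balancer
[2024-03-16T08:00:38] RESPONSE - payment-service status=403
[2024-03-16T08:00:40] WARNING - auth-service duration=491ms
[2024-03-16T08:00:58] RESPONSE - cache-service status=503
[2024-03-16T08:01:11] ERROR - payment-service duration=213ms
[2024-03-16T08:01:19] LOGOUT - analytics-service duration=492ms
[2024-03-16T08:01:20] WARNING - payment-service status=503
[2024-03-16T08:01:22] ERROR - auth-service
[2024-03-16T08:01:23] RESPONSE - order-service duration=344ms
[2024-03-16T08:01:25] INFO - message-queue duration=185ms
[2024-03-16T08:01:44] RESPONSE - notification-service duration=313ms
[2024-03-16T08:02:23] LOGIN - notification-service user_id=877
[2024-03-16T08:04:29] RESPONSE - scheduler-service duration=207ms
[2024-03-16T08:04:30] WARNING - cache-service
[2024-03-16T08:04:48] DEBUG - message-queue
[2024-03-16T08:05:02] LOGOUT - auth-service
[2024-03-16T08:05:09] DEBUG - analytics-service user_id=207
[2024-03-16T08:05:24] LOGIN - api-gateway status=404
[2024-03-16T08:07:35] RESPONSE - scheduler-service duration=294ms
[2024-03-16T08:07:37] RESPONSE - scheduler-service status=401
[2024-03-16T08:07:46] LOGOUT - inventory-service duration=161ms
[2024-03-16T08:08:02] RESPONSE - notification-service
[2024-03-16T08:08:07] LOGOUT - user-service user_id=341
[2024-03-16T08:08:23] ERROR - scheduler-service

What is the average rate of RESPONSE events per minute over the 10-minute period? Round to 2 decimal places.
0.9

To calculate the rate:

1. Count total RESPONSE events: 9
2. Total time period: 10 minutes
3. Rate = 9 / 10 = 0.9 events per minute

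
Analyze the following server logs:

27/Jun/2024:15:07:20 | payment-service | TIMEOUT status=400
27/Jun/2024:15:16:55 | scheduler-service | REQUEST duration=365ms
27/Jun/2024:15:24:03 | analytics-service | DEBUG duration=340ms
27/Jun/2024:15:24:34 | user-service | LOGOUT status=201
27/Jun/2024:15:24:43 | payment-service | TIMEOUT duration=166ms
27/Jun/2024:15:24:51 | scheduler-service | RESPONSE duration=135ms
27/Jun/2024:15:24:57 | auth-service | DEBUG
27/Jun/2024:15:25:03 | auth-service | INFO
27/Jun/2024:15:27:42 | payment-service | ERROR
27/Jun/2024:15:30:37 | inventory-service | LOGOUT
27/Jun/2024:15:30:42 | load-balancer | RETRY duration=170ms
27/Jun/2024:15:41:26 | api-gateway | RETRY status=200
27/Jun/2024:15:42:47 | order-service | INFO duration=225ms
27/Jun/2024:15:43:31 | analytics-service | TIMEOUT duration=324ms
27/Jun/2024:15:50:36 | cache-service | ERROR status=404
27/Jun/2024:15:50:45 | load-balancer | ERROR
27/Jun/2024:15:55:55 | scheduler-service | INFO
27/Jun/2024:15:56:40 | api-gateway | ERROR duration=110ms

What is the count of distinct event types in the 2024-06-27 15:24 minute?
4

To count unique event types:

1. Filter events in the minute starting at 2024-06-27 15:24
2. Extract event types from matching entries
3. Count unique types: 4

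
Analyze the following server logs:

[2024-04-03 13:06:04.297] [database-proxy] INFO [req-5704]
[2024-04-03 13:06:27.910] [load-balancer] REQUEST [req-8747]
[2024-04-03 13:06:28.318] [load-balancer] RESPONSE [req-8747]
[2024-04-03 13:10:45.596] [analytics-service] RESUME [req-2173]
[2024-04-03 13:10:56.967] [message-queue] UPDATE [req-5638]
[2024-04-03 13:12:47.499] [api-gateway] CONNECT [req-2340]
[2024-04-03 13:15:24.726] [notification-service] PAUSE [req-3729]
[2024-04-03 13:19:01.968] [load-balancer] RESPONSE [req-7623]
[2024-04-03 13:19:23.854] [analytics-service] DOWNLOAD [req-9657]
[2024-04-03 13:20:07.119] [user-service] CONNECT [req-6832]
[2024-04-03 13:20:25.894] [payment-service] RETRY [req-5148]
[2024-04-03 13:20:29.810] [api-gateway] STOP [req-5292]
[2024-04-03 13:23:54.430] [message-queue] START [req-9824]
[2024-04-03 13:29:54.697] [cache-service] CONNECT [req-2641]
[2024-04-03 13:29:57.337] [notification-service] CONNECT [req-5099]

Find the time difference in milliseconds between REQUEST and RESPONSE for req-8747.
408

To calculate latency:

1. Find REQUEST with id req-8747: 2024-04-03 13:06:27.910
2. Find RESPONSE with id req-8747: 2024-04-03 13:06:28.318
3. Latency: 2024-04-03 13:06:28.318 - 2024-04-03 13:06:27.910 = 408ms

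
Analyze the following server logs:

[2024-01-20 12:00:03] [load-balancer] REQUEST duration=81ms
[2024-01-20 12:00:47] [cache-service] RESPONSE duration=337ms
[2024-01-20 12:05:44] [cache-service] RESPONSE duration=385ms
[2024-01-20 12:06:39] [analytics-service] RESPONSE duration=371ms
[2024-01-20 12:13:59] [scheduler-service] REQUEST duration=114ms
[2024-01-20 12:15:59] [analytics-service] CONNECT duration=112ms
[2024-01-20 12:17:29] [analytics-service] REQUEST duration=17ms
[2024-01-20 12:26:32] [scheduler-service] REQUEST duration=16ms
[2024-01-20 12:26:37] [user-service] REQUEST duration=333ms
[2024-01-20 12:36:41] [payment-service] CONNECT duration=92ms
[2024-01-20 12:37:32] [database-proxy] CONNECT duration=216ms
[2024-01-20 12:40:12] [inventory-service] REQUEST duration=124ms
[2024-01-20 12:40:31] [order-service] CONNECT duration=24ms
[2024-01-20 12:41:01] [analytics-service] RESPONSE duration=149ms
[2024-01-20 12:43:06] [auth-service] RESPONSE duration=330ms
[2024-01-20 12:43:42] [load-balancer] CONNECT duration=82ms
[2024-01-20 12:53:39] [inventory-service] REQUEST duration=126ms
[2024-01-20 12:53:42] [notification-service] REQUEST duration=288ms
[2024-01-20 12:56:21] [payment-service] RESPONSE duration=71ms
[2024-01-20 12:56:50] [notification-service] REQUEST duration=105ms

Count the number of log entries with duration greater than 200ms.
7

To count timeouts:

1. Threshold: 200ms
2. Extract duration from each log entry
3. Count entries where duration > 200
4. Timeout count: 7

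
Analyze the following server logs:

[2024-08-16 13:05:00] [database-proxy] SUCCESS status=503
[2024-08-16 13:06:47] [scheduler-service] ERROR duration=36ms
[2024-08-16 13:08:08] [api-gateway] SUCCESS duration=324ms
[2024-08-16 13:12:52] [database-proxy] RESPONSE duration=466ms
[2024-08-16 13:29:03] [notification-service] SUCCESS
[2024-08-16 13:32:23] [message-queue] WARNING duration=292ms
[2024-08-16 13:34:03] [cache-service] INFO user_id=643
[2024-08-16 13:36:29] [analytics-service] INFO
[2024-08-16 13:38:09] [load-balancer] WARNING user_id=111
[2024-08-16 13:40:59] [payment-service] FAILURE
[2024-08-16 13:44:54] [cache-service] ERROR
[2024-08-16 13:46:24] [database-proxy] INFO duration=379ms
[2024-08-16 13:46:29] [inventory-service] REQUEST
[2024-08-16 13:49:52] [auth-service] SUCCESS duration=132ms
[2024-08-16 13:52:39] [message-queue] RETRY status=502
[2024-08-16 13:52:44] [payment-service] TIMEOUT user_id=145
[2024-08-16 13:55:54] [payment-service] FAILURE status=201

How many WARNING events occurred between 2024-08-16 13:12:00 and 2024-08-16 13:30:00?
0

To count events in the time window:

1. Window boundaries: 2024-08-16 13:12:00 to 2024-08-16 13:30:00
2. Filter for WARNING events within this window
3. Count matching events: 0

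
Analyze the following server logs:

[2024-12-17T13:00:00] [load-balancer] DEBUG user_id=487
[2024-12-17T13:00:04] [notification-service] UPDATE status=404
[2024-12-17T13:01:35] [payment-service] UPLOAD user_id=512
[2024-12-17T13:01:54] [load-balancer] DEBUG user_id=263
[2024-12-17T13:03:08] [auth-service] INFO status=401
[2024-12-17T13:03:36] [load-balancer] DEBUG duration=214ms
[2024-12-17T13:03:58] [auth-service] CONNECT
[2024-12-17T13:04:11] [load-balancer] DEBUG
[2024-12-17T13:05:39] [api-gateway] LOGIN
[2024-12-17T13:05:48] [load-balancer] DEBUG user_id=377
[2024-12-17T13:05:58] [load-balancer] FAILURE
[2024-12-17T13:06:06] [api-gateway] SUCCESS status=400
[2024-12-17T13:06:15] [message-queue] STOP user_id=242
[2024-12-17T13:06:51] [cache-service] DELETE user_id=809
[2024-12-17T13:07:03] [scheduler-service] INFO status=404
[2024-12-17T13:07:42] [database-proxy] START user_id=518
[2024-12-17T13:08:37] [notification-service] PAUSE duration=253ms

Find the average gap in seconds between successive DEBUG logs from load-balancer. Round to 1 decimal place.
87.0

To calculate average interval:

1. Find all DEBUG events for load-balancer in order
2. Calculate time gaps between consecutive events
3. Compute mean of gaps: 348 / 4 = 87.0 seconds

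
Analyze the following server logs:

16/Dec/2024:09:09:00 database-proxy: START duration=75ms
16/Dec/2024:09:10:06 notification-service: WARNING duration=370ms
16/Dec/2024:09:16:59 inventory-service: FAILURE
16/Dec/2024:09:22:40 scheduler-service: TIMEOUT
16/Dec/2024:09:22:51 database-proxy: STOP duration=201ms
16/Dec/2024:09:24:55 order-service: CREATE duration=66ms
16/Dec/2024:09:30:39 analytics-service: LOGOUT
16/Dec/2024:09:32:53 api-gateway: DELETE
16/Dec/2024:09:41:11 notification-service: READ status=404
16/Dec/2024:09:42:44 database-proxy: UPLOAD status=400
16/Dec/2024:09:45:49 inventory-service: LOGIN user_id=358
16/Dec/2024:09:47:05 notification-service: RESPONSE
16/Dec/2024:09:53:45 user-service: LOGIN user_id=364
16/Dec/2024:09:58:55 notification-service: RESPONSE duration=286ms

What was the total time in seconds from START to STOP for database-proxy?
831

To calculate state duration:

1. Find START event for database-proxy: 16/Dec/2024:09:09:00
2. Find STOP event for database-proxy: 16/Dec/2024:09:22:51
3. Calculate duration: 16/Dec/2024:09:22:51 - 16/Dec/2024:09:09:00 = 831 seconds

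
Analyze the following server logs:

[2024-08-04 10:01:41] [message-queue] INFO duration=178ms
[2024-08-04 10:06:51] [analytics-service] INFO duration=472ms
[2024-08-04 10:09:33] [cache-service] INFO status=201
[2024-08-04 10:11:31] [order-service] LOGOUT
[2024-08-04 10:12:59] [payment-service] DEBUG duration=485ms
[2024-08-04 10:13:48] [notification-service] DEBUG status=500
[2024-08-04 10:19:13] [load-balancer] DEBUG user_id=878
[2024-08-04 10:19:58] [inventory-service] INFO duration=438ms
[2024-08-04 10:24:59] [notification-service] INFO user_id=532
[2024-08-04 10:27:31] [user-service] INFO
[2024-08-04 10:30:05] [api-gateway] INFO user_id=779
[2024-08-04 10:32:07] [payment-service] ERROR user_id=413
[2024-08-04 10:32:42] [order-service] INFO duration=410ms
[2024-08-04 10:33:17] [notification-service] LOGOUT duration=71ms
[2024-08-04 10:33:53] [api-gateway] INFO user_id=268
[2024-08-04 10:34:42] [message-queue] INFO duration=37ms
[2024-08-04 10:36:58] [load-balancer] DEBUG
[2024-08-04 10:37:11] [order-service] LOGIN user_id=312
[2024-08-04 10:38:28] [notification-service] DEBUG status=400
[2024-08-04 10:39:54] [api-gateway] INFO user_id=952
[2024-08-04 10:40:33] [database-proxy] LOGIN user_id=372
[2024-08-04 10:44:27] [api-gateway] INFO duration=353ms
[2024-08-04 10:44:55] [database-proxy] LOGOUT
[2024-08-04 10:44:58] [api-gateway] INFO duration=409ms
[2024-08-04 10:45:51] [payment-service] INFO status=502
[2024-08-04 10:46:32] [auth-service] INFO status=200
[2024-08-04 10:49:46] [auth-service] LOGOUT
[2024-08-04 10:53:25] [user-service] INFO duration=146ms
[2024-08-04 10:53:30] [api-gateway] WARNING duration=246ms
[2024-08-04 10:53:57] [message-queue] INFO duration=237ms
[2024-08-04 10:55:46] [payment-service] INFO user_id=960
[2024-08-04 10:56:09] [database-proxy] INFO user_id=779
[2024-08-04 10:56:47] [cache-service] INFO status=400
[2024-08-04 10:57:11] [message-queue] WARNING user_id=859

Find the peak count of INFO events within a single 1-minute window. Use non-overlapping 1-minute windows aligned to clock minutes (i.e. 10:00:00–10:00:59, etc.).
2

To find the burst window:

1. Divide the log period into non-overlapping 1-minute windows starting at 10:00
2. Count INFO events in each window
3. Find the window with maximum count
4. Maximum events in a window: 2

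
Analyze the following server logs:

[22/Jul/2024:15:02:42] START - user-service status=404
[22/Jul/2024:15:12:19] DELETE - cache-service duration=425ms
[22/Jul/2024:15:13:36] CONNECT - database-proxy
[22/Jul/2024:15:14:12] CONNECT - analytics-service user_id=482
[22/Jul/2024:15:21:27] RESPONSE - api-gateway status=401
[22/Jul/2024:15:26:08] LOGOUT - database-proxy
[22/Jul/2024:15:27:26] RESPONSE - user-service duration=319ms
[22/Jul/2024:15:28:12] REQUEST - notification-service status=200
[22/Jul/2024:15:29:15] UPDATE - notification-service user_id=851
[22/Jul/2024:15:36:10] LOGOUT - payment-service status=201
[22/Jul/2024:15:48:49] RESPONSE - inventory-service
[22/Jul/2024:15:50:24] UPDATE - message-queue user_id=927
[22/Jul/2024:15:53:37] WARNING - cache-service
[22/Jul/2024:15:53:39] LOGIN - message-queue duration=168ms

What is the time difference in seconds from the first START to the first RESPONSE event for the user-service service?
1484

To find the time between events:

1. Locate the first START event for user-service: 22/Jul/2024:15:02:42
2. Locate the first RESPONSE event for user-service: 22/Jul/2024:15:27:26
3. Calculate the difference: 22/Jul/2024:15:27:26 - 22/Jul/2024:15:02:42 = 1484 seconds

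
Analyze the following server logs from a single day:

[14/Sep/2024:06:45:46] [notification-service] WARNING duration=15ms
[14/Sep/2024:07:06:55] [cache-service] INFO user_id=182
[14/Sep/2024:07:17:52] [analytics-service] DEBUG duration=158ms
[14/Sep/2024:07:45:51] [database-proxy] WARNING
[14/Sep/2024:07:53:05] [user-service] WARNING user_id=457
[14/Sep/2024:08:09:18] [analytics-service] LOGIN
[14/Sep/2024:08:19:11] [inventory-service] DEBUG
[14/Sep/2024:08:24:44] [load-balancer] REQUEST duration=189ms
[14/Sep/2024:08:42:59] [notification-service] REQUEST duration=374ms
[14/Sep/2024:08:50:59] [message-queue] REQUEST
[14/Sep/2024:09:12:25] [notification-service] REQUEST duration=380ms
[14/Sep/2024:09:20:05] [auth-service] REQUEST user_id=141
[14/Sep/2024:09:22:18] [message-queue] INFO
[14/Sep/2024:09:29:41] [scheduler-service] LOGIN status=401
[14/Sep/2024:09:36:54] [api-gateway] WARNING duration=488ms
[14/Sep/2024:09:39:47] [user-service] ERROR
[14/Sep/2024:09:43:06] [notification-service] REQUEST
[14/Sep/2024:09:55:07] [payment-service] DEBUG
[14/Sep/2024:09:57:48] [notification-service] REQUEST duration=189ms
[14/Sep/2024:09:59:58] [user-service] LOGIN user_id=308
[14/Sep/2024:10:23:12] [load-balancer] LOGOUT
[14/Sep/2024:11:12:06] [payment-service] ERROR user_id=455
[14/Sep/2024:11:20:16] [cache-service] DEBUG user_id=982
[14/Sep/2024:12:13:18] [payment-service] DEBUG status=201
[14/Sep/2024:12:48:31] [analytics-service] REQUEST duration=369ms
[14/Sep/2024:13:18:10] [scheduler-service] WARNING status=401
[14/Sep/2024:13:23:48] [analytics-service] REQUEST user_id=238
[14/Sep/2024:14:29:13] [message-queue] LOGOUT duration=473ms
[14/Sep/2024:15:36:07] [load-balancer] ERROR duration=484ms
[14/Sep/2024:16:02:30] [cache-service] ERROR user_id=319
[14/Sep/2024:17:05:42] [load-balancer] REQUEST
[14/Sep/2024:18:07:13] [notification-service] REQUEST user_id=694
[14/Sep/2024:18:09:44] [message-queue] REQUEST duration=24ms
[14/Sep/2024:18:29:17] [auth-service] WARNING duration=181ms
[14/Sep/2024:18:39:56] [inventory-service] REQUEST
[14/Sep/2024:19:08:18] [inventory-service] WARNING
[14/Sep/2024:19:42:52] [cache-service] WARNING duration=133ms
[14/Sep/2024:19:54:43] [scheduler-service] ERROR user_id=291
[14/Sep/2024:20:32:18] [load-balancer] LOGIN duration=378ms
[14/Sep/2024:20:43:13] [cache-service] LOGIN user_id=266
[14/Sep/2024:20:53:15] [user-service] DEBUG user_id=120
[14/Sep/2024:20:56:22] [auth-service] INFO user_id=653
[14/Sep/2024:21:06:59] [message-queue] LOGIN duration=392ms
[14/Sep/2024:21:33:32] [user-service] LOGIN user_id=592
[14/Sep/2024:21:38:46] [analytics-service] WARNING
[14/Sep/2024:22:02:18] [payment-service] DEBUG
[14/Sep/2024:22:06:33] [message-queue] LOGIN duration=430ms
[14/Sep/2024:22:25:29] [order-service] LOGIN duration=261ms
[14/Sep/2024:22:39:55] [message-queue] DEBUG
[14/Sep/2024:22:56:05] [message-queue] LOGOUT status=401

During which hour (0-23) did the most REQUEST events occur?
9

To find the peak hour:

1. Group all REQUEST events by hour
2. Count events in each hour
3. Find hour with maximum count
4. Peak hour: 9 (with 4 events)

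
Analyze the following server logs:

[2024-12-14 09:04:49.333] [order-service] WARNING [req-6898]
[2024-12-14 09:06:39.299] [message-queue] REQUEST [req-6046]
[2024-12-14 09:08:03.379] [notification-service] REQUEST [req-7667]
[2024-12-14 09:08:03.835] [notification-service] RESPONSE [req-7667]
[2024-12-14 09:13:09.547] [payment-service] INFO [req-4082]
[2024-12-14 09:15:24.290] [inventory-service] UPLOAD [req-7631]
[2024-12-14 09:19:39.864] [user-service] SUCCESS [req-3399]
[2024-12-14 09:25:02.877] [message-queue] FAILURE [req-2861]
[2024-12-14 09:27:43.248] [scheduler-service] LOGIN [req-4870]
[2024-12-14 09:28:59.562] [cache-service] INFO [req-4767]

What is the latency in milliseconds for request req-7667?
456

To calculate latency:

1. Find REQUEST with id req-7667: 2024-12-14 09:08:03.379
2. Find RESPONSE with id req-7667: 2024-12-14 09:08:03.835
3. Latency: 2024-12-14 09:08:03.835 - 2024-12-14 09:08:03.379 = 456ms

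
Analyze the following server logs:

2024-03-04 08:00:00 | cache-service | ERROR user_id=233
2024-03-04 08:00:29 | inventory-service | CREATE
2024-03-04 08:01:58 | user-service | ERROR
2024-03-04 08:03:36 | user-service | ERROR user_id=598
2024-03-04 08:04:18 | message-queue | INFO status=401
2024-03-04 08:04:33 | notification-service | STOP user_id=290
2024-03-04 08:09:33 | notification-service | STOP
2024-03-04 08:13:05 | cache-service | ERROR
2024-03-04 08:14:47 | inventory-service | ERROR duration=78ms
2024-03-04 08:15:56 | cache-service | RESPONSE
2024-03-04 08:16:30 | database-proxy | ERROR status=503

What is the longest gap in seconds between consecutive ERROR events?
569

To find the longest gap:

1. Extract all ERROR events in chronological order
2. Calculate time differences between consecutive events
3. Find the maximum difference
4. Longest gap: 569 seconds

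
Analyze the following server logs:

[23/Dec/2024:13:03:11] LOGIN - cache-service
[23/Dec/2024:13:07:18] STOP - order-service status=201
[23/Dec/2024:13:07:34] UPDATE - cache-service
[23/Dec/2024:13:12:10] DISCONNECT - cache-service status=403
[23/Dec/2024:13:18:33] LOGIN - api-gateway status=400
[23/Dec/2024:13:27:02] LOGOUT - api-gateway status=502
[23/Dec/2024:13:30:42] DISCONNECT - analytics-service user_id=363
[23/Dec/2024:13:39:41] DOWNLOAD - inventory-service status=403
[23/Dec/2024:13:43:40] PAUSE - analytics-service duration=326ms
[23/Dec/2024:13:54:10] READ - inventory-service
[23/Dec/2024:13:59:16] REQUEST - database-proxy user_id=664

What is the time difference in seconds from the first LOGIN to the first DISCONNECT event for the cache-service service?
539

To find the time between events:

1. Locate the first LOGIN event for cache-service: 23/Dec/2024:13:03:11
2. Locate the first DISCONNECT event for cache-service: 23/Dec/2024:13:12:10
3. Calculate the difference: 23/Dec/2024:13:12:10 - 23/Dec/2024:13:03:11 = 539 seconds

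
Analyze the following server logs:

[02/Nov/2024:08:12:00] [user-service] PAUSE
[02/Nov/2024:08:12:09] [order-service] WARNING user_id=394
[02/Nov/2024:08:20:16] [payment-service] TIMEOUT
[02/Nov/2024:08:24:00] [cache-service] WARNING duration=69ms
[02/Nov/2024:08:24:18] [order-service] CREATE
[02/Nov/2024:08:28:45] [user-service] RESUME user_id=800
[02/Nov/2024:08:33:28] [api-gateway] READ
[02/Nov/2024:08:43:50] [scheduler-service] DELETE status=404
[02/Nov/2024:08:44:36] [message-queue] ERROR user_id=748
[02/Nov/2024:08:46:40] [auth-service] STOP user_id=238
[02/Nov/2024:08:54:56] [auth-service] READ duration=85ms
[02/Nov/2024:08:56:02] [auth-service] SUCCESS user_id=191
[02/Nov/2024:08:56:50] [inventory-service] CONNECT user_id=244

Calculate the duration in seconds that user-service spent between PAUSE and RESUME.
1005

To calculate state duration:

1. Find PAUSE event for user-service: 02/Nov/2024:08:12:00
2. Find RESUME event for user-service: 02/Nov/2024:08:28:45
3. Calculate duration: 02/Nov/2024:08:28:45 - 02/Nov/2024:08:12:00 = 1005 seconds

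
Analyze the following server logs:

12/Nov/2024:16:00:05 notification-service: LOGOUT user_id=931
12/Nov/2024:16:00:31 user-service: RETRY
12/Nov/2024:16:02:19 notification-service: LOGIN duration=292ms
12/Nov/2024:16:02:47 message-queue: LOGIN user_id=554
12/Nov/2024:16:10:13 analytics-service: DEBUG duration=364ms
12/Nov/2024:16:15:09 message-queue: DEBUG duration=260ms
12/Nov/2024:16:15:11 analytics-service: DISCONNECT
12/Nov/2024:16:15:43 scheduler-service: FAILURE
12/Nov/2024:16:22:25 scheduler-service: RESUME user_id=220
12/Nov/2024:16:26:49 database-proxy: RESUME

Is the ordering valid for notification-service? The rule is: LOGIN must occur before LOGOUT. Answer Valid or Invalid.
Invalid

To validate ordering:

1. Required order: LOGIN → LOGOUT
2. Rule: LOGIN must occur before LOGOUT
3. Check actual order of events for notification-service
4. Result: Invalid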